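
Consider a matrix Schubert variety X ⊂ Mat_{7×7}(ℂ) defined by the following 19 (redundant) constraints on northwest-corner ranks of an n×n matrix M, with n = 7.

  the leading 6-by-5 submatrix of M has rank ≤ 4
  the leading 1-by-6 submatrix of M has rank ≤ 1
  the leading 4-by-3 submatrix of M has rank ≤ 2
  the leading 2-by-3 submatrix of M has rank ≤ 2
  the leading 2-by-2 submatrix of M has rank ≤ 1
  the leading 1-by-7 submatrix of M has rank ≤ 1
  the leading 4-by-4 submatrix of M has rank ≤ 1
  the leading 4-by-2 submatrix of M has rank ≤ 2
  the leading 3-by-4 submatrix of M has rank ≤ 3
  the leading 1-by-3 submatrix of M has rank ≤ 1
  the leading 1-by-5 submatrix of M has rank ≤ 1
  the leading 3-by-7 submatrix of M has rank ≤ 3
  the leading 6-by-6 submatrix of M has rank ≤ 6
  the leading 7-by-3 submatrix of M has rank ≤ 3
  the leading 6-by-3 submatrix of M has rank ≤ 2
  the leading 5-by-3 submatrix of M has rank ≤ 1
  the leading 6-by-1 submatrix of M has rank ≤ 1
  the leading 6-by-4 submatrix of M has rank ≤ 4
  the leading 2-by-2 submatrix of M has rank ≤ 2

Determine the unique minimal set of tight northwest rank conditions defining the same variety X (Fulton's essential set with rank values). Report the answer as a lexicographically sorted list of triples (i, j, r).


Reconstructing r_w from the 19 given conditions:

  row 1: 1, 1, 1, 1, 1, 1, 1
  row 2: 1, 1, 1, 1, 2, 2, 2
  row 3: 1, 1, 1, 1, 2, 3, 3
  row 4: 1, 1, 1, 1, 2, 3, 4
  row 5: 1, 1, 1, 2, 3, 4, 5
  row 6: 1, 2, 2, 3, 4, 5, 6
  row 7: 1, 2, 3, 4, 5, 6, 7

the unique w with this rank table is (1, 5, 6, 7, 4, 2, 3).

|D(w)|=11, |Ess(w)|=2:

[(4, 4, 1), (5, 3, 1)]


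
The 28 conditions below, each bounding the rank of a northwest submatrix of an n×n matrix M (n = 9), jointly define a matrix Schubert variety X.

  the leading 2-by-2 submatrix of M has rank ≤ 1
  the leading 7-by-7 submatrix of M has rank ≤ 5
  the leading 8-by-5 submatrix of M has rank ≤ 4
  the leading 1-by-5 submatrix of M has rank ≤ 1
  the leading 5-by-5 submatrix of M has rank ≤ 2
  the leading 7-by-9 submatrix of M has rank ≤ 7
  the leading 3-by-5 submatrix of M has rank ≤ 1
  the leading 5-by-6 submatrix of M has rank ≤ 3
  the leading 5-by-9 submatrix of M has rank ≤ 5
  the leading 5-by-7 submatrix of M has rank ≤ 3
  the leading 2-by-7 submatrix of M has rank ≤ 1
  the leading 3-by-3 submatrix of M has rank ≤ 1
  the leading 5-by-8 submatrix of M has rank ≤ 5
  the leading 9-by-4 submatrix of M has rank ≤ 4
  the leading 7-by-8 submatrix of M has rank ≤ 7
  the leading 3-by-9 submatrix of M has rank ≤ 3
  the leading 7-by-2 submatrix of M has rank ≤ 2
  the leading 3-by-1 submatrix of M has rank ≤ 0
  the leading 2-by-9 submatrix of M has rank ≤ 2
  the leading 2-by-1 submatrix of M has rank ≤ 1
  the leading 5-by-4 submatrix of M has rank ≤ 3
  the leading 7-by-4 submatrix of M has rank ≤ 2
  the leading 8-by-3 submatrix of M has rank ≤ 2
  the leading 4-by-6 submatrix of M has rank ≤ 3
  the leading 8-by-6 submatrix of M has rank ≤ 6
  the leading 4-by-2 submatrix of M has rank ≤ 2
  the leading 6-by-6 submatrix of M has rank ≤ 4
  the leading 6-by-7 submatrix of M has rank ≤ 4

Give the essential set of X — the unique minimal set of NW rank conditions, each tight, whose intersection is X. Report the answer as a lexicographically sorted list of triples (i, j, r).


The tightest implied rank at each (i,j), from the 28 conditions:

  R[1]: 0  1  1  1  1  1  1  1  1
  R[2]: 0  1  1  1  1  1  1  2  2
  R[3]: 0  1  1  1  1  2  2  3  3
  R[4]: 1  2  2  2  2  3  3  4  4
  R[5]: 1  2  2  2  2  3  3  4  5
  R[6]: 1  2  2  2  3  4  4  5  6
  R[7]: 1  2  2  2  3  4  5  6  7
  R[8]: 1  2  2  3  4  5  6  7  8
  R[9]: 1  2  3  4  5  6  7  8  9

reading off 1-entries of Δ²R: w = (2, 8, 6, 1, 9, 5, 7, 4, 3).

Fulton essential set (7 of the 20 Rothe cells):

[(2, 7, 1), (3, 1, 0), (3, 5, 1), (5, 5, 2), (5, 7, 3), (7, 4, 2), (8, 3, 2)]


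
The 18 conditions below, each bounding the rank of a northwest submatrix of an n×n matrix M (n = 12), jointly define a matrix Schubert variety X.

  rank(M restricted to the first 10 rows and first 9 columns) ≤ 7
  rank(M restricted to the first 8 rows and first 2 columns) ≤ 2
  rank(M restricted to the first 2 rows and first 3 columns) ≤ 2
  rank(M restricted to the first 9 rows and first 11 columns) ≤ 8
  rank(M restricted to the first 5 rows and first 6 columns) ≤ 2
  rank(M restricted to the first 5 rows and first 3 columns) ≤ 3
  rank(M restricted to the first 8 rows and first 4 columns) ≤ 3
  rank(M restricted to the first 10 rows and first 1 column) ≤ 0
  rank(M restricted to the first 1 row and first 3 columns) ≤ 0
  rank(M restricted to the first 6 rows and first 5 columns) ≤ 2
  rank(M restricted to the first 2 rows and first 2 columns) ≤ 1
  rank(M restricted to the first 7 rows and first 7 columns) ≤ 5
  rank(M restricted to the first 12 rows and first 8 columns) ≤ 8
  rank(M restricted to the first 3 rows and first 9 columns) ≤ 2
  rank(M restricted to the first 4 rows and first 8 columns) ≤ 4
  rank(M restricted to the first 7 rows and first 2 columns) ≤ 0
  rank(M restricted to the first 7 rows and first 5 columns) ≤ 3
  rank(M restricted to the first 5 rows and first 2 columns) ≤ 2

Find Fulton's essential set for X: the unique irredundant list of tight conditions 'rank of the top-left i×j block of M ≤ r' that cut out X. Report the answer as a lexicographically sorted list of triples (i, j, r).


Propagating the 18 rank bounds to every northwest block:

  0  0  0  1  1  1  1  1  1  1  1  1
  0  0  1  2  2  2  2  2  2  2  2  2
  0  0  1  2  2  2  2  2  2  3  3  3
  0  0  1  2  2  2  3  3  3  4  4  4
  0  0  1  2  2  2  3  4  4  5  5  5
  0  0  1  2  2  3  4  5  5  6  6  6
  0  0  1  2  3  4  5  6  6  7  7  7
  0  1  2  3  4  5  6  7  7  8  8  8
  0  1  2  3  4  5  6  7  7  8  8  9
  0  1  2  3  4  5  6  7  7  8  9  10
  1  2  3  4  5  6  7  8  8  9  10  11
  1  2  3  4  5  6  7  8  9  10  11  12

so w = (4, 3, 10, 7, 8, 6, 5, 2, 12, 11, 1, 9).

D(w) has 31 cells with 8 SE-corners; essential set:

[(1, 3, 0), (3, 9, 2), (5, 6, 2), (6, 5, 2), (7, 2, 0), (9, 11, 8), (10, 1, 0), (10, 9, 7)]


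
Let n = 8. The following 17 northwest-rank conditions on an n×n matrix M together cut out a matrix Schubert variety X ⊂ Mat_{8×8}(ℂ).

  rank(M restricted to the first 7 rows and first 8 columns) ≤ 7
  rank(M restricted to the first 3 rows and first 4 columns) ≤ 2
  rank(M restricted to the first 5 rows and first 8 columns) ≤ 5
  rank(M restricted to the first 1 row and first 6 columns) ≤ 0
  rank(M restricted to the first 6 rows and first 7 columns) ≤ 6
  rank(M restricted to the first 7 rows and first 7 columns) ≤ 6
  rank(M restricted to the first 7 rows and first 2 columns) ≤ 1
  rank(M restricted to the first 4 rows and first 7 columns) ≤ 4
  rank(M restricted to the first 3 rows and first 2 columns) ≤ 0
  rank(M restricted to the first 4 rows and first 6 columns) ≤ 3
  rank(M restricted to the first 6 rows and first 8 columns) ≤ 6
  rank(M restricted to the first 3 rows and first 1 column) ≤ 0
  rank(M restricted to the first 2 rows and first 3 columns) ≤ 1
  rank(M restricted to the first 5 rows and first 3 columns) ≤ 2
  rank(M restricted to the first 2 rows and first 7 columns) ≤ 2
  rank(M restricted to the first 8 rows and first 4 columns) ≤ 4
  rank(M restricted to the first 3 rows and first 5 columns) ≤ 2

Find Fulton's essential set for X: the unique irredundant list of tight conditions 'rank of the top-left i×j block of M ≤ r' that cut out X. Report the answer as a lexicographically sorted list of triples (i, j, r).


Rank table r_w(8×8) implied by the 17 constraints:

  i=1: 0, 0, 0, 0, 0, 0, 1, 1
  i=2: 0, 0, 1, 1, 1, 1, 2, 2
  i=3: 0, 0, 1, 2, 2, 2, 3, 3
  i=4: 1, 1, 2, 3, 3, 3, 4, 4
  i=5: 1, 1, 2, 3, 4, 4, 5, 5
  i=6: 1, 1, 2, 3, 4, 5, 6, 6
  i=7: 1, 1, 2, 3, 4, 5, 6, 7
  i=8: 1, 2, 3, 4, 5, 6, 7, 8

so w = (7, 3, 4, 1, 5, 6, 8, 2).

Fulton essential set (3 of the 13 Rothe cells):

[(1, 6, 0), (3, 2, 0), (7, 2, 1)]


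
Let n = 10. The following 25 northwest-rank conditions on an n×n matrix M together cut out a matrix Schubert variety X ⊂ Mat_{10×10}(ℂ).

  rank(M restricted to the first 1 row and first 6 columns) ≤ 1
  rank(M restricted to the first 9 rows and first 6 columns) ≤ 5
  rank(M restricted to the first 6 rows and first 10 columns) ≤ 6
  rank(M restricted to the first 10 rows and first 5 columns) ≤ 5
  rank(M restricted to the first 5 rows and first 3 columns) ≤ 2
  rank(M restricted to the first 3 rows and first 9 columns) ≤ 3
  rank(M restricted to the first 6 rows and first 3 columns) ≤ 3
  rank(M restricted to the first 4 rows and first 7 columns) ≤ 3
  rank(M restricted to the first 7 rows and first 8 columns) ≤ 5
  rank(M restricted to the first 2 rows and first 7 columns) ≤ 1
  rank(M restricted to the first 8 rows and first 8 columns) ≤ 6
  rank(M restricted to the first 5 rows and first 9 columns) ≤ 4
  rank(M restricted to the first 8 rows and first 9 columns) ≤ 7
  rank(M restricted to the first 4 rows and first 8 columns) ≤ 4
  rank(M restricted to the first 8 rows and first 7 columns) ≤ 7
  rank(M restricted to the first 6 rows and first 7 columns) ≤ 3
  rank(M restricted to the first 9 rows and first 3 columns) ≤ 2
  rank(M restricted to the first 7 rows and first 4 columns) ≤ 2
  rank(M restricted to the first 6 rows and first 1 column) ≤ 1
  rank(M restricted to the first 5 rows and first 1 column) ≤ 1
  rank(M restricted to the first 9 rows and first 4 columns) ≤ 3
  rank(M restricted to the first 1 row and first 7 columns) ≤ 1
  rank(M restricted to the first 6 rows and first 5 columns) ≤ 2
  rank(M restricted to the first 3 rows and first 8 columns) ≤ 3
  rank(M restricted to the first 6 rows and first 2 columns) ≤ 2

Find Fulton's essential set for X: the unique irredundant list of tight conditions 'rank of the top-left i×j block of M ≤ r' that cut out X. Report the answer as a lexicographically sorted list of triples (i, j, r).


Recovering R(i,j) via the rank-extension bound from the 25 conditions:

  row 1: 1, 1, 1, 1, 1, 1, 1, 1, 1, 1
  row 2: 1, 1, 1, 1, 1, 1, 1, 2, 2, 2
  row 3: 1, 2, 2, 2, 2, 2, 2, 3, 3, 3
  row 4: 1, 2, 2, 2, 2, 3, 3, 4, 4, 4
  row 5: 1, 2, 2, 2, 2, 3, 3, 4, 4, 5
  row 6: 1, 2, 2, 2, 2, 3, 3, 4, 5, 6
  row 7: 1, 2, 2, 2, 3, 4, 4, 5, 6, 7
  row 8: 1, 2, 2, 3, 4, 5, 5, 6, 7, 8
  row 9: 1, 2, 2, 3, 4, 5, 6, 7, 8, 9
  row 10: 1, 2, 3, 4, 5, 6, 7, 8, 9, 10

the unique w with this rank table is (1, 8, 2, 6, 10, 9, 5, 4, 7, 3).

ℓ(w)=22; the 6 essential cells (i,j,r):

[(2, 7, 1), (5, 9, 4), (6, 5, 2), (6, 7, 3), (7, 4, 2), (9, 3, 2)]


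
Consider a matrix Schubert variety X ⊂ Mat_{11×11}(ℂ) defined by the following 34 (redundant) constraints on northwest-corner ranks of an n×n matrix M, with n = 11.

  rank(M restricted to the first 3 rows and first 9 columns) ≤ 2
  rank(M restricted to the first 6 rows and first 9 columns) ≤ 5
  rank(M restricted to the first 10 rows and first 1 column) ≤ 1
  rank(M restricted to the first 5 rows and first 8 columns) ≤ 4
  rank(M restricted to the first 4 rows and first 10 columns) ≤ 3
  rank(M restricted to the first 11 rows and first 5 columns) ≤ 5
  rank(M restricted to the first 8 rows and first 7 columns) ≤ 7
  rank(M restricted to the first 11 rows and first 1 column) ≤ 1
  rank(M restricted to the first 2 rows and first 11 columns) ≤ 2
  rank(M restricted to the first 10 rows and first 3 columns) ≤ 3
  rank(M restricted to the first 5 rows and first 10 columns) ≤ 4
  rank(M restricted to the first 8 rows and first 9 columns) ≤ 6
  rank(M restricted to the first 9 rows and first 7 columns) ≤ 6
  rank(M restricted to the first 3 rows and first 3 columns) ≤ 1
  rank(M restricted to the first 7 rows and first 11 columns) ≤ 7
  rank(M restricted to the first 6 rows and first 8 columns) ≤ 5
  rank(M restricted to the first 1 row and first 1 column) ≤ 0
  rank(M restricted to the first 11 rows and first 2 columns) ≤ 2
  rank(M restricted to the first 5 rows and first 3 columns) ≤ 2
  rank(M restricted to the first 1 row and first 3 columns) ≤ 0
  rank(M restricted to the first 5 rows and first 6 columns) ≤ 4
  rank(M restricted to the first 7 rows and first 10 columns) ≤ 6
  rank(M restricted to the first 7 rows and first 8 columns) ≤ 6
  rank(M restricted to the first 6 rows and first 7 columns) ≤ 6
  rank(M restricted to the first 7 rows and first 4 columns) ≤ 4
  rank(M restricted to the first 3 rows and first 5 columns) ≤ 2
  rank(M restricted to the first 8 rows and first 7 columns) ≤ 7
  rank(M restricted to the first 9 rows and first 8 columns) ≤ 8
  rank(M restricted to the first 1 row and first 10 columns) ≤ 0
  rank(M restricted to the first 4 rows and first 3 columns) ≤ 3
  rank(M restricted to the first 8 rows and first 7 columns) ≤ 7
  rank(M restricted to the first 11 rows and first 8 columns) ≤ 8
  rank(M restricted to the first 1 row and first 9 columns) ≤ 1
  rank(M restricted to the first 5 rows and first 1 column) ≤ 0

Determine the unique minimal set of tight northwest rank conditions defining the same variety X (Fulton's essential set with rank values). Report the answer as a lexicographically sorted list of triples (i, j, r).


Propagating the 34 rank bounds to every northwest block:

  R[1]: 0  0  0  0  0  0  0  0  0  0  1
  R[2]: 0  1  1  1  1  1  1  1  1  1  2
  R[3]: 0  1  1  2  2  2  2  2  2  2  3
  R[4]: 0  1  2  3  3  3  3  3  3  3  4
  R[5]: 0  1  2  3  4  4  4  4  4  4  5
  R[6]: 1  2  3  4  5  5  5  5  5  5  6
  R[7]: 1  2  3  4  5  6  6  6  6  6  7
  R[8]: 1  2  3  4  5  6  6  6  6  7  8
  R[9]: 1  2  3  4  5  6  6  7  7  8  9
  R[10]: 1  2  3  4  5  6  7  8  8  9  10
  R[11]: 1  2  3  4  5  6  7  8  9  10  11

the unique w with this rank table is (11, 2, 4, 3, 5, 1, 6, 10, 8, 7, 9).

ℓ(w)=19; the 5 essential cells (i,j,r):

[(1, 10, 0), (3, 3, 1), (5, 1, 0), (8, 9, 6), (9, 7, 6)]


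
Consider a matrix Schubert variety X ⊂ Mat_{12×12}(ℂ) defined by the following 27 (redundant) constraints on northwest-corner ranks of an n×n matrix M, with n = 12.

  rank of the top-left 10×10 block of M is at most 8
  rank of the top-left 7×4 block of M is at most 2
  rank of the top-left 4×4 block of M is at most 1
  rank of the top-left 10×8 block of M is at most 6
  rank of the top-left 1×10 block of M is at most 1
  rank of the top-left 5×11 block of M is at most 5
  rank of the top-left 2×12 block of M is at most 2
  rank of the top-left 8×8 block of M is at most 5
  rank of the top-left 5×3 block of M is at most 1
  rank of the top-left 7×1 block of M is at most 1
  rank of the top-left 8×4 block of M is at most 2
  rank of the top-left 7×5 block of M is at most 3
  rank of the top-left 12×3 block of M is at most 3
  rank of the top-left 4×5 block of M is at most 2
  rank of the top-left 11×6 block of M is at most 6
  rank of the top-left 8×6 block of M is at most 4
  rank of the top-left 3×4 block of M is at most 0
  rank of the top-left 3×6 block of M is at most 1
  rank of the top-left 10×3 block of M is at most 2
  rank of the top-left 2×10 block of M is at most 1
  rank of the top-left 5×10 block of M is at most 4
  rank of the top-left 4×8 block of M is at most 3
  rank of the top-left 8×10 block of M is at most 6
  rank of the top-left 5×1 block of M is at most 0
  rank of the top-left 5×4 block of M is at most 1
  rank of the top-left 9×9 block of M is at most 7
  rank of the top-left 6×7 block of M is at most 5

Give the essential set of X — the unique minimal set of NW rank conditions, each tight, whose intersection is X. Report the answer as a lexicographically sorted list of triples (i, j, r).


Reconstructing r_w from the 27 given conditions:

  i=1: 0 0 0 0 1 1 1 1 1 1 1 1
  i=2: 0 0 0 0 1 1 1 1 1 1 2 2
  i=3: 0 0 0 0 1 1 2 2 2 2 3 3
  i=4: 0 1 1 1 2 2 3 3 3 3 4 4
  i=5: 0 1 1 1 2 3 4 4 4 4 5 5
  i=6: 1 2 2 2 3 4 5 5 5 5 6 6
  i=7: 1 2 2 2 3 4 5 5 6 6 7 7
  i=8: 1 2 2 2 3 4 5 5 6 6 7 8
  i=9: 1 2 2 3 4 5 6 6 7 7 8 9
  i=10: 1 2 2 3 4 5 6 6 7 8 9 10
  i=11: 1 2 3 4 5 6 7 7 8 9 10 11
  i=12: 1 2 3 4 5 6 7 8 9 10 11 12

hence w(1..12) = (5, 11, 7, 2, 6, 1, 9, 12, 4, 10, 3, 8).

10 SE-corners of the 32-cell Rothe diagram give Ess(w):

[(2, 10, 1), (3, 4, 0), (3, 6, 1), (5, 1, 0), (5, 4, 1), (8, 4, 2), (8, 8, 5), (8, 10, 6), (10, 3, 2), (10, 8, 6)]


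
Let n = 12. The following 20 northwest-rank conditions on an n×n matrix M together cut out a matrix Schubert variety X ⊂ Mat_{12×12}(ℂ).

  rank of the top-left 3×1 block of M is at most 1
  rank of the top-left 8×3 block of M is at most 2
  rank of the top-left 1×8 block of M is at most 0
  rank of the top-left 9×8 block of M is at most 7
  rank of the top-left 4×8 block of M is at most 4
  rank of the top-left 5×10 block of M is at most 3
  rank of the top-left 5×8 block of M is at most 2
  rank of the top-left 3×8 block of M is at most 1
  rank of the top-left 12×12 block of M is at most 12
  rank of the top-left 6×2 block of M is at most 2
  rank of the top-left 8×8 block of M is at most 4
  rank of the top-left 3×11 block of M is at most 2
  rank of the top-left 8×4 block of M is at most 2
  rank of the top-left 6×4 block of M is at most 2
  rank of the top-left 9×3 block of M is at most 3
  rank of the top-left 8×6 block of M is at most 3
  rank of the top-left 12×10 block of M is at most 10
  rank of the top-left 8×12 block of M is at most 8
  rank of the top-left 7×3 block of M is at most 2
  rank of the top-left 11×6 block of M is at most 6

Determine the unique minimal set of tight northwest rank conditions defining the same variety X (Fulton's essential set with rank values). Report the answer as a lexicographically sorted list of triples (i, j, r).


Rank table r_w(12×12) implied by the 20 constraints:

  row 1: 0, 0, 0, 0, 0, 0, 0, 0, 1, 1, 1, 1
  row 2: 1, 1, 1, 1, 1, 1, 1, 1, 2, 2, 2, 2
  row 3: 1, 1, 1, 1, 1, 1, 1, 1, 2, 2, 2, 3
  row 4: 1, 2, 2, 2, 2, 2, 2, 2, 3, 3, 3, 4
  row 5: 1, 2, 2, 2, 2, 2, 2, 2, 3, 3, 4, 5
  row 6: 1, 2, 2, 2, 3, 3, 3, 3, 4, 4, 5, 6
  row 7: 1, 2, 2, 2, 3, 3, 4, 4, 5, 5, 6, 7
  row 8: 1, 2, 2, 2, 3, 3, 4, 4, 5, 6, 7, 8
  row 9: 1, 2, 3, 3, 4, 4, 5, 5, 6, 7, 8, 9
  row 10: 1, 2, 3, 4, 5, 5, 6, 6, 7, 8, 9, 10
  row 11: 1, 2, 3, 4, 5, 6, 7, 7, 8, 9, 10, 11
  row 12: 1, 2, 3, 4, 5, 6, 7, 8, 9, 10, 11, 12

second differences of R give the permutation w = (9, 1, 12, 2, 11, 5, 7, 10, 3, 4, 6, 8).

ℓ(w)=33; the 8 essential cells (i,j,r):

[(1, 8, 0), (3, 8, 1), (3, 11, 2), (5, 8, 2), (5, 10, 3), (8, 4, 2), (8, 6, 3), (8, 8, 4)]


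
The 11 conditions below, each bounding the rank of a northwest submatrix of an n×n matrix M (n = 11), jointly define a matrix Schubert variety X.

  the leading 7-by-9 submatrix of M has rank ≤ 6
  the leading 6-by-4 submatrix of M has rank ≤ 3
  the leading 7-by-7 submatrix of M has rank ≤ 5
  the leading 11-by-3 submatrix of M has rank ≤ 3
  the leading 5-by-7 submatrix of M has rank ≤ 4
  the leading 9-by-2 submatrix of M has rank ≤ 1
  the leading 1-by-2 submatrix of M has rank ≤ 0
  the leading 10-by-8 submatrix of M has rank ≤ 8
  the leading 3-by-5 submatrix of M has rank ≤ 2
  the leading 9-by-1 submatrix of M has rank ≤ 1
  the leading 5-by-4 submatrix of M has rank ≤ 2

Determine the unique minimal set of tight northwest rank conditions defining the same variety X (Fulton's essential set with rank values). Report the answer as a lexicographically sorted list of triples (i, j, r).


Recovering R(i,j) via the rank-extension bound from the 11 conditions:

  row 1: 0 0 1 1 1 1 1 1 1 1 1
  row 2: 1 1 2 2 2 2 2 2 2 2 2
  row 3: 1 1 2 2 2 3 3 3 3 3 3
  row 4: 1 1 2 2 3 4 4 4 4 4 4
  row 5: 1 1 2 2 3 4 4 5 5 5 5
  row 6: 1 1 2 3 4 5 5 6 6 6 6
  row 7: 1 1 2 3 4 5 5 6 6 7 7
  row 8: 1 1 2 3 4 5 6 7 7 8 8
  row 9: 1 1 2 3 4 5 6 7 8 9 9
  row 10: 1 2 3 4 5 6 7 8 9 10 10
  row 11: 1 2 3 4 5 6 7 8 9 10 11

so w = (3, 1, 6, 5, 8, 4, 10, 7, 9, 2, 11).

Rothe diagram D(w) (16 cells), 7 SE-corners (essential conditions):

[(1, 2, 0), (3, 5, 2), (5, 4, 2), (5, 7, 4), (7, 7, 5), (7, 9, 6), (9, 2, 1)]


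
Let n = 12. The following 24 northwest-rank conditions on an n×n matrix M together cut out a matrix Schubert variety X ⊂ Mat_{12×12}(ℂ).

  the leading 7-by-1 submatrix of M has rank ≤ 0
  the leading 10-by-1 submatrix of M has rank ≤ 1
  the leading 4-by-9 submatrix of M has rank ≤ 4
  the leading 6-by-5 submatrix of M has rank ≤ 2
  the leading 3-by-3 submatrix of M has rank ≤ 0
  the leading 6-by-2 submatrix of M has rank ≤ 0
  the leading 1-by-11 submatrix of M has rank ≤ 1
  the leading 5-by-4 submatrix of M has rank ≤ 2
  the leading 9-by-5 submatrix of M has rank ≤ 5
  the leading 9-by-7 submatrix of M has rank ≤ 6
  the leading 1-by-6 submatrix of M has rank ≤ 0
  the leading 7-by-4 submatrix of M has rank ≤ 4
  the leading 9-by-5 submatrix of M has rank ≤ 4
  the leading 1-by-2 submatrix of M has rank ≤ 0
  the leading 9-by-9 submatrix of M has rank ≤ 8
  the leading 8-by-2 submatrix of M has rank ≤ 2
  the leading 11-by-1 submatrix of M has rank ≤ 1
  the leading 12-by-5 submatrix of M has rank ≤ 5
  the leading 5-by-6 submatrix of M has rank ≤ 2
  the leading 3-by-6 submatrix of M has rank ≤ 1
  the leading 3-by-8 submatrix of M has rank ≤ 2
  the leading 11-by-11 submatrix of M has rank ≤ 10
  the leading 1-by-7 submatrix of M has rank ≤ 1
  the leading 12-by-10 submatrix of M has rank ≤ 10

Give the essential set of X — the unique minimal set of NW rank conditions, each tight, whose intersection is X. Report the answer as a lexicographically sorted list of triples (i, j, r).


Computing R[i][j] = min implied NW-rank bound (n=12, 24 conditions):

  0 | 0 | 0 | 0 | 0 | 0 | 1 | 1 | 1 | 1 | 1 | 1
  0 | 0 | 0 | 1 | 1 | 1 | 2 | 2 | 2 | 2 | 2 | 2
  0 | 0 | 0 | 1 | 1 | 1 | 2 | 2 | 3 | 3 | 3 | 3
  0 | 0 | 1 | 2 | 2 | 2 | 3 | 3 | 4 | 4 | 4 | 4
  0 | 0 | 1 | 2 | 2 | 2 | 3 | 4 | 5 | 5 | 5 | 5
  0 | 0 | 1 | 2 | 2 | 3 | 4 | 5 | 6 | 6 | 6 | 6
  0 | 1 | 2 | 3 | 3 | 4 | 5 | 6 | 7 | 7 | 7 | 7
  1 | 2 | 3 | 4 | 4 | 5 | 6 | 7 | 8 | 8 | 8 | 8
  1 | 2 | 3 | 4 | 4 | 5 | 6 | 7 | 8 | 9 | 9 | 9
  1 | 2 | 3 | 4 | 5 | 6 | 7 | 8 | 9 | 10 | 10 | 10
  1 | 2 | 3 | 4 | 5 | 6 | 7 | 8 | 9 | 10 | 10 | 11
  1 | 2 | 3 | 4 | 5 | 6 | 7 | 8 | 9 | 10 | 11 | 12

so w = (7, 4, 9, 3, 8, 6, 2, 1, 10, 5, 12, 11).

D(w) has 27 cells with 10 SE-corners; essential set:

[(1, 6, 0), (3, 3, 0), (3, 6, 1), (3, 8, 2), (5, 6, 2), (6, 2, 0), (6, 5, 2), (7, 1, 0), (9, 5, 4), (11, 11, 10)]


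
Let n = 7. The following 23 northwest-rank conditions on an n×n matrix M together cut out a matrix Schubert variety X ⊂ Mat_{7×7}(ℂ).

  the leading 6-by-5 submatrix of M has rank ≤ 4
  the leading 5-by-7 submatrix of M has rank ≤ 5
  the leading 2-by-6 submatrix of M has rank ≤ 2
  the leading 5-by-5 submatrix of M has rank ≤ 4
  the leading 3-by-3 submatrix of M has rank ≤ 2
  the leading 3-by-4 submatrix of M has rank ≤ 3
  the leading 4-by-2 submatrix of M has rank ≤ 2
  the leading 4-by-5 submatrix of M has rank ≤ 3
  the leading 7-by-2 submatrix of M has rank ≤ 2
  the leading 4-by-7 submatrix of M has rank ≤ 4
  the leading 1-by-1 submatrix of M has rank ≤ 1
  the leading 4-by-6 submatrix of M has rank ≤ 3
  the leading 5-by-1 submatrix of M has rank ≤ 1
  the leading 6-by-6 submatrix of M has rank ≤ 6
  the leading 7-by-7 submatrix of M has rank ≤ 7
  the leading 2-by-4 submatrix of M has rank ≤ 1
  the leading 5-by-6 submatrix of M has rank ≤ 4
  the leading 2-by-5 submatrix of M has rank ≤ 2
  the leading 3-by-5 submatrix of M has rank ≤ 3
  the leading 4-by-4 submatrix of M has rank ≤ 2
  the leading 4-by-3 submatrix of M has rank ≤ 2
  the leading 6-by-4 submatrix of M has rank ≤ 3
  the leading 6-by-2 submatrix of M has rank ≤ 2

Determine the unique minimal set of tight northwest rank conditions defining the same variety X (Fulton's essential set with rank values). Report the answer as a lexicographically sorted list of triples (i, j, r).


The tightest implied rank at each (i,j), from the 23 conditions:

  1, 1, 1, 1, 1, 1, 1
  1, 1, 1, 1, 2, 2, 2
  1, 2, 2, 2, 3, 3, 3
  1, 2, 2, 2, 3, 3, 4
  1, 2, 3, 3, 4, 4, 5
  1, 2, 3, 3, 4, 5, 6
  1, 2, 3, 4, 5, 6, 7

reading off 1-entries of Δ²R: w = (1, 5, 2, 7, 3, 6, 4).

D(w) has 7 cells with 4 SE-corners; essential set:

[(2, 4, 1), (4, 4, 2), (4, 6, 3), (6, 4, 3)]


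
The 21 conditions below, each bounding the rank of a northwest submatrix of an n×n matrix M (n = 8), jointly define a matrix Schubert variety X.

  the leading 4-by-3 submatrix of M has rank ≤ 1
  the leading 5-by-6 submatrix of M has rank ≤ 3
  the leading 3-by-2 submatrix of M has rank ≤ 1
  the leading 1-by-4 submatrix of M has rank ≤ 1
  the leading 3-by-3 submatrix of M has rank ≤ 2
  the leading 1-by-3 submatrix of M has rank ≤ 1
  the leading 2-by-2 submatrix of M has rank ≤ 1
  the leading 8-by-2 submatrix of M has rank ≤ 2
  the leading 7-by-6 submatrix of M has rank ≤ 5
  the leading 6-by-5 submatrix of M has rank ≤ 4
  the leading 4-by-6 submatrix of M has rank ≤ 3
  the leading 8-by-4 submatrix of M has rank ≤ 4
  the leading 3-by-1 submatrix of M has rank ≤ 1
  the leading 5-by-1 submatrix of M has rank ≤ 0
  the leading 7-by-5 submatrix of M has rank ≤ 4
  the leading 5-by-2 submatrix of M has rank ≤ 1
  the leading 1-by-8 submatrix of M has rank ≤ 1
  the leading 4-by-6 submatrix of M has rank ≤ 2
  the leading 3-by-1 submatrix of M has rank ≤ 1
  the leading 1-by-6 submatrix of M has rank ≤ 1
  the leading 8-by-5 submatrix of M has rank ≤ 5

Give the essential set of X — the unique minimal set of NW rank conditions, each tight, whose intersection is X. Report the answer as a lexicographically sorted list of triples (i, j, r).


Recovering R(i,j) via the rank-extension bound from the 21 conditions:

  R[1]: 0  1  1  1  1  1  1  1
  R[2]: 0  1  1  2  2  2  2  2
  R[3]: 0  1  1  2  2  2  3  3
  R[4]: 0  1  1  2  2  2  3  4
  R[5]: 0  1  2  3  3  3  4  5
  R[6]: 1  2  3  4  4  4  5  6
  R[7]: 1  2  3  4  4  5  6  7
  R[8]: 1  2  3  4  5  6  7  8

so w = (2, 4, 7, 8, 3, 1, 6, 5).

D(w) has 13 cells with 4 SE-corners; essential set:

[(4, 3, 1), (4, 6, 2), (5, 1, 0), (7, 5, 4)]


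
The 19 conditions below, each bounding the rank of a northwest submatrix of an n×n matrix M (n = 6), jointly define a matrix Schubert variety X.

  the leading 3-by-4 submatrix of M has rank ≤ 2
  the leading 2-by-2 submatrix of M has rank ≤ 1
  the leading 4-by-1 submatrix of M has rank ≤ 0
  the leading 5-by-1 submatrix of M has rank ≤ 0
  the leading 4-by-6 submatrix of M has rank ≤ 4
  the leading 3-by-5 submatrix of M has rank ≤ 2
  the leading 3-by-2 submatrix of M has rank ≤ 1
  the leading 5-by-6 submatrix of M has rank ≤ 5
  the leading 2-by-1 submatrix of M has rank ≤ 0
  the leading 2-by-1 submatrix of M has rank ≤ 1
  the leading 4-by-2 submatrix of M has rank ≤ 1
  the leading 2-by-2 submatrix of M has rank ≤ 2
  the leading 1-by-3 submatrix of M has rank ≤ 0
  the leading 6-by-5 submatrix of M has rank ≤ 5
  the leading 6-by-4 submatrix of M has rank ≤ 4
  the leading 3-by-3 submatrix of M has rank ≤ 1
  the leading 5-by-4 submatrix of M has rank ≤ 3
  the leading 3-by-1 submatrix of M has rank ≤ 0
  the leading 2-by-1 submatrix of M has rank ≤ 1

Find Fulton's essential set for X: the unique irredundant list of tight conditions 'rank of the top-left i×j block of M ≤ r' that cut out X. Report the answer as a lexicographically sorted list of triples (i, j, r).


Reconstructing r_w from the 19 given conditions:

  i=1: 0, 0, 0, 1, 1, 1
  i=2: 0, 1, 1, 2, 2, 2
  i=3: 0, 1, 1, 2, 2, 3
  i=4: 0, 1, 2, 3, 3, 4
  i=5: 0, 1, 2, 3, 4, 5
  i=6: 1, 2, 3, 4, 5, 6

hence w(1..6) = (4, 2, 6, 3, 5, 1).

Rothe diagram D(w) (9 cells), 4 SE-corners (essential conditions):

[(1, 3, 0), (3, 3, 1), (3, 5, 2), (5, 1, 0)]


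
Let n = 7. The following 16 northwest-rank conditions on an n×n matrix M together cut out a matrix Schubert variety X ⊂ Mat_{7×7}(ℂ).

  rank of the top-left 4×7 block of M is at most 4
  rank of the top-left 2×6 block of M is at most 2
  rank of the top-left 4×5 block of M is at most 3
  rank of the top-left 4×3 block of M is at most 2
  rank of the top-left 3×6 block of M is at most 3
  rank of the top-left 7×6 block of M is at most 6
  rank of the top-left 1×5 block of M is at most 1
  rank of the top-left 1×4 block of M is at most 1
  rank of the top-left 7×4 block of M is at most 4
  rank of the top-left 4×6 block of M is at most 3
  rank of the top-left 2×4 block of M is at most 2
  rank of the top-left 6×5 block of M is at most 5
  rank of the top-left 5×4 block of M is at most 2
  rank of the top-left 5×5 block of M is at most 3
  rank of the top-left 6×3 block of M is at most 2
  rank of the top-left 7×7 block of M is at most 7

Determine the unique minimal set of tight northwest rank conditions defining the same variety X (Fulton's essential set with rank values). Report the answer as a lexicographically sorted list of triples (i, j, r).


Propagating the 16 rank bounds to every northwest block:

  R[1]: 1 1 1 1 1 1 1
  R[2]: 1 2 2 2 2 2 2
  R[3]: 1 2 2 2 3 3 3
  R[4]: 1 2 2 2 3 3 4
  R[5]: 1 2 2 2 3 4 5
  R[6]: 1 2 2 3 4 5 6
  R[7]: 1 2 3 4 5 6 7

giving w = (1, 2, 5, 7, 6, 4, 3) via Δ²R.

Rothe diagram D(w) (8 cells), 3 SE-corners (essential conditions):

[(4, 6, 3), (5, 4, 2), (6, 3, 2)]


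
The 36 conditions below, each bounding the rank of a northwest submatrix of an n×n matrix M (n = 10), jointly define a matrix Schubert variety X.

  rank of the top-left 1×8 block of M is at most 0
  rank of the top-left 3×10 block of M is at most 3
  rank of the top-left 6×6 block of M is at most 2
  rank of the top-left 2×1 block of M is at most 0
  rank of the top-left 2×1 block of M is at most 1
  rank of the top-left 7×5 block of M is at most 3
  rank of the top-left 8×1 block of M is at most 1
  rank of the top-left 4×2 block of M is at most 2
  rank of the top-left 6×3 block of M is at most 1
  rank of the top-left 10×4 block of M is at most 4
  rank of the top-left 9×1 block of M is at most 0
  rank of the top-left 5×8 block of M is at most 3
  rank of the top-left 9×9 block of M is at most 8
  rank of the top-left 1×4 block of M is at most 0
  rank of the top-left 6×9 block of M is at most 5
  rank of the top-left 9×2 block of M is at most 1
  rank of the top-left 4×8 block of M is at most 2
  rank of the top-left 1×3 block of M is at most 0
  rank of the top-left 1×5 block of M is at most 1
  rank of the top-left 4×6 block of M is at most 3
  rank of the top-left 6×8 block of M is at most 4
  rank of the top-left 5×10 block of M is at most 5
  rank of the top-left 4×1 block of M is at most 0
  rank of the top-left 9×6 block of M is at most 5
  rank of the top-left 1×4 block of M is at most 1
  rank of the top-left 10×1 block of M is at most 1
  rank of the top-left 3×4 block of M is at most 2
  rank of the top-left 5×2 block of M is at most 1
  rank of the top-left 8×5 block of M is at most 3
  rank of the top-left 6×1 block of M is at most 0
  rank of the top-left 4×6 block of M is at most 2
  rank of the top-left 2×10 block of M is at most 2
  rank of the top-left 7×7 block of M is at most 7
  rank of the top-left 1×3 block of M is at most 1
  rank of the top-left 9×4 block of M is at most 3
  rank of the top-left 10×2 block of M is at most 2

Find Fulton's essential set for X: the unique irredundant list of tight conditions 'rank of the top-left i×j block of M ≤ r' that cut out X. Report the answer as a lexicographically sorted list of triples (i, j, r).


The tightest implied rank at each (i,j), from the 36 conditions:

  R[1]: 0  0  0  0  0  0  0  0  1  1
  R[2]: 0  1  1  1  1  1  1  1  2  2
  R[3]: 0  1  1  2  2  2  2  2  3  3
  R[4]: 0  1  1  2  2  2  2  2  3  4
  R[5]: 0  1  1  2  2  2  3  3  4  5
  R[6]: 0  1  1  2  2  2  3  4  5  6
  R[7]: 0  1  2  3  3  3  4  5  6  7
  R[8]: 0  1  2  3  3  4  5  6  7  8
  R[9]: 0  1  2  3  4  5  6  7  8  9
  R[10]: 1  2  3  4  5  6  7  8  9  10

so w = (9, 2, 4, 10, 7, 8, 3, 6, 5, 1).

D(w) has 29 cells with 6 SE-corners; essential set:

[(1, 8, 0), (4, 8, 2), (6, 3, 1), (6, 6, 2), (8, 5, 3), (9, 1, 0)]


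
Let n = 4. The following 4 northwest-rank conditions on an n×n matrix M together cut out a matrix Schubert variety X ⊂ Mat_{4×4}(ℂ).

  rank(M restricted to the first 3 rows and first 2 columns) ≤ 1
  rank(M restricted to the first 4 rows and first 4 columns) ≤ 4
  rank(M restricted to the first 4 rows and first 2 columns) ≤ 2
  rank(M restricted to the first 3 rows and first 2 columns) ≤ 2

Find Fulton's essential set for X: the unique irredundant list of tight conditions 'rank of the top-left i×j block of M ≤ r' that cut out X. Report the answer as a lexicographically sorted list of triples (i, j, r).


Recovering R(i,j) via the rank-extension bound from the 4 conditions:

  1 | 1 | 1 | 1
  1 | 1 | 2 | 2
  1 | 1 | 2 | 3
  1 | 2 | 3 | 4

second differences of R give the permutation w = (1, 3, 4, 2).

|D(w)|=2, |Ess(w)|=1:

[(3, 2, 1)]


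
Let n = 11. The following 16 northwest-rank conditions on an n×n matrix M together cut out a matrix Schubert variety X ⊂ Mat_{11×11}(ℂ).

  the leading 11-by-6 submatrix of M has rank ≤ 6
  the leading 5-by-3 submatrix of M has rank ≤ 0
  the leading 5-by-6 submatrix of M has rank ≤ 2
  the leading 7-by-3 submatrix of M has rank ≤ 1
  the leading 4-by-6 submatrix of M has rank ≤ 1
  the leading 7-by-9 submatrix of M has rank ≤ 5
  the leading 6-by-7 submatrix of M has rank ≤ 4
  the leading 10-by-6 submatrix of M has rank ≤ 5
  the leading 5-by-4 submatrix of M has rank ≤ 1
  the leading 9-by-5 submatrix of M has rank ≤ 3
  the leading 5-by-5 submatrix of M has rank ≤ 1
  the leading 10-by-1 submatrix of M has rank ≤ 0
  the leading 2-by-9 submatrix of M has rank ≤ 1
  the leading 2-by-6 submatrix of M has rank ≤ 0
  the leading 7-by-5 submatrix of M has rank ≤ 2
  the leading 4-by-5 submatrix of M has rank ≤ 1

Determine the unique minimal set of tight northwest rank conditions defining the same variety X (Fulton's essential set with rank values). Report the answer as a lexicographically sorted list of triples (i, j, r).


Rank table r_w(11×11) implied by the 16 constraints:

  row 1: 0 | 0 | 0 | 0 | 0 | 0 | 1 | 1 | 1 | 1 | 1
  row 2: 0 | 0 | 0 | 0 | 0 | 0 | 1 | 1 | 1 | 2 | 2
  row 3: 0 | 0 | 0 | 1 | 1 | 1 | 2 | 2 | 2 | 3 | 3
  row 4: 0 | 0 | 0 | 1 | 1 | 1 | 2 | 3 | 3 | 4 | 4
  row 5: 0 | 0 | 0 | 1 | 1 | 2 | 3 | 4 | 4 | 5 | 5
  row 6: 0 | 1 | 1 | 2 | 2 | 3 | 4 | 5 | 5 | 6 | 6
  row 7: 0 | 1 | 1 | 2 | 2 | 3 | 4 | 5 | 5 | 6 | 7
  row 8: 0 | 1 | 2 | 3 | 3 | 4 | 5 | 6 | 6 | 7 | 8
  row 9: 0 | 1 | 2 | 3 | 3 | 4 | 5 | 6 | 7 | 8 | 9
  row 10: 0 | 1 | 2 | 3 | 4 | 5 | 6 | 7 | 8 | 9 | 10
  row 11: 1 | 2 | 3 | 4 | 5 | 6 | 7 | 8 | 9 | 10 | 11

hence w(1..11) = (7, 10, 4, 8, 6, 2, 11, 3, 9, 5, 1).

|D(w)|=35, |Ess(w)|=10:

[(2, 6, 0), (2, 9, 1), (4, 6, 1), (5, 3, 0), (5, 5, 1), (7, 3, 1), (7, 5, 2), (7, 9, 5), (9, 5, 3), (10, 1, 0)]


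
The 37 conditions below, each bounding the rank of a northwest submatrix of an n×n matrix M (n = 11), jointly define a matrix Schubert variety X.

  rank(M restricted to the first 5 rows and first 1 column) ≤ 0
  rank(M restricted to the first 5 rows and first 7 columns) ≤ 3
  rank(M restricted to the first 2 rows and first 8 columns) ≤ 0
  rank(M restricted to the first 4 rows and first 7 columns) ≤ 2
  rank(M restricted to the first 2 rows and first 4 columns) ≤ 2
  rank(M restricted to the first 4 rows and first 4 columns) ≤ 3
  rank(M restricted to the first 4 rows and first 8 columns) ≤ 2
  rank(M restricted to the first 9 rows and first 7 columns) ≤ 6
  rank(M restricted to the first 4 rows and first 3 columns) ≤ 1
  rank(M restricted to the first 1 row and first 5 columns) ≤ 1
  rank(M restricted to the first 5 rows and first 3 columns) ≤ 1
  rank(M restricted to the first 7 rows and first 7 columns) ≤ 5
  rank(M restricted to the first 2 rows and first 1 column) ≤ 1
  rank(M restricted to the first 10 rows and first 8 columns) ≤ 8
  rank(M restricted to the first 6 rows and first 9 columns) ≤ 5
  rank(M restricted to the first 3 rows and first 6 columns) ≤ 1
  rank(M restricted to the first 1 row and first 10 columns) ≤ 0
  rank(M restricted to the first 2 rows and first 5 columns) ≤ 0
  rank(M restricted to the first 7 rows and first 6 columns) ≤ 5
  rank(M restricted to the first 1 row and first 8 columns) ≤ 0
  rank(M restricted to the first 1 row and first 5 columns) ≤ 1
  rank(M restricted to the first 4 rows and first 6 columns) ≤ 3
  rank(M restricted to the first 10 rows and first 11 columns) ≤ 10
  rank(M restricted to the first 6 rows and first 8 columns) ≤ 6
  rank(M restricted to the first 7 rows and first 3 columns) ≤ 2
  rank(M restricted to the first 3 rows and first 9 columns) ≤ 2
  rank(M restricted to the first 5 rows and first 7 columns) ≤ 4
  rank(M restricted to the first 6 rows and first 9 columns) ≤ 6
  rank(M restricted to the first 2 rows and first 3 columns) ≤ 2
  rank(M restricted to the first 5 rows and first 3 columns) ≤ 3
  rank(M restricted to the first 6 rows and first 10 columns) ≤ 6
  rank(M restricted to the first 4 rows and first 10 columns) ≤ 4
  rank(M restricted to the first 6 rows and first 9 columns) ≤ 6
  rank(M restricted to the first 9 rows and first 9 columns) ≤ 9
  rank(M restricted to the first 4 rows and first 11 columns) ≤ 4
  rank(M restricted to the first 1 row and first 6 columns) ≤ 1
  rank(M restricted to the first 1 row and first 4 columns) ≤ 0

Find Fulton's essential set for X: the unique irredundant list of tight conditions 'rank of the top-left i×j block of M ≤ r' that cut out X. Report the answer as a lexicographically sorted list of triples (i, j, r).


Computing R[i][j] = min implied NW-rank bound (n=11, 37 conditions):

  R[1]: 0, 0, 0, 0, 0, 0, 0, 0, 0, 0, 1
  R[2]: 0, 0, 0, 0, 0, 0, 0, 0, 1, 1, 2
  R[3]: 0, 1, 1, 1, 1, 1, 1, 1, 2, 2, 3
  R[4]: 0, 1, 1, 2, 2, 2, 2, 2, 3, 3, 4
  R[5]: 0, 1, 1, 2, 3, 3, 3, 3, 4, 4, 5
  R[6]: 1, 2, 2, 3, 4, 4, 4, 4, 5, 5, 6
  R[7]: 1, 2, 2, 3, 4, 5, 5, 5, 6, 6, 7
  R[8]: 1, 2, 3, 4, 5, 6, 6, 6, 7, 7, 8
  R[9]: 1, 2, 3, 4, 5, 6, 6, 7, 8, 8, 9
  R[10]: 1, 2, 3, 4, 5, 6, 7, 8, 9, 9, 10
  R[11]: 1, 2, 3, 4, 5, 6, 7, 8, 9, 10, 11

giving w = (11, 9, 2, 4, 5, 1, 6, 3, 8, 7, 10) via Δ²R.

D(w) has 25 cells with 6 SE-corners; essential set:

[(1, 10, 0), (2, 8, 0), (5, 1, 0), (5, 3, 1), (7, 3, 2), (9, 7, 6)]


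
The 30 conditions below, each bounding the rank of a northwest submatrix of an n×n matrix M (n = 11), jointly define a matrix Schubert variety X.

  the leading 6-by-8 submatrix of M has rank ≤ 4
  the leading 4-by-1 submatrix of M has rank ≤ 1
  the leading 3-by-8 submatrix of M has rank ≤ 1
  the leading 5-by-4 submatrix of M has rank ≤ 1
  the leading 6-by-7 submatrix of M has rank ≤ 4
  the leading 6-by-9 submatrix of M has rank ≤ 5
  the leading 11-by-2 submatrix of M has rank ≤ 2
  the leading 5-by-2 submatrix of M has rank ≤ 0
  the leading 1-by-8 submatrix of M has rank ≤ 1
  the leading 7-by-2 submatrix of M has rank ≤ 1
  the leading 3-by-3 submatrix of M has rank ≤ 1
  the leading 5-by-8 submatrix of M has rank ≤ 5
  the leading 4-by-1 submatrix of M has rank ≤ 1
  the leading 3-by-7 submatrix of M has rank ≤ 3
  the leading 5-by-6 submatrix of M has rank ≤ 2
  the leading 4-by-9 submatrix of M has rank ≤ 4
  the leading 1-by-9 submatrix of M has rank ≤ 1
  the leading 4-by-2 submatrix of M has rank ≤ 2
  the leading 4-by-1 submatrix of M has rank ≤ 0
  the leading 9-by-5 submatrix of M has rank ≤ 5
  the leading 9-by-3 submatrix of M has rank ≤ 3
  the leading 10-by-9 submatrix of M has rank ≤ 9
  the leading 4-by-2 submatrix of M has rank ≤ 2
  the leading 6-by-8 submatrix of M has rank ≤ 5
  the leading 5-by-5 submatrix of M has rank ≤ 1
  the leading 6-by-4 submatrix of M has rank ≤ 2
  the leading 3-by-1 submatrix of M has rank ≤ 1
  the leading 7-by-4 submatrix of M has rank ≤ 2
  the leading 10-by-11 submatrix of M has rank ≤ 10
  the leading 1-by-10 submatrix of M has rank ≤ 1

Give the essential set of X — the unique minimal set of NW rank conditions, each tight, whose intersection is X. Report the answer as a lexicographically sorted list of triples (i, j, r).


Recovering R(i,j) via the rank-extension bound from the 30 conditions:

  0, 0, 1, 1, 1, 1, 1, 1, 1, 1, 1
  0, 0, 1, 1, 1, 1, 1, 1, 2, 2, 2
  0, 0, 1, 1, 1, 1, 1, 1, 2, 3, 3
  0, 0, 1, 1, 1, 2, 2, 2, 3, 4, 4
  0, 0, 1, 1, 1, 2, 3, 3, 4, 5, 5
  1, 1, 2, 2, 2, 3, 4, 4, 5, 6, 6
  1, 1, 2, 2, 3, 4, 5, 5, 6, 7, 7
  1, 2, 3, 3, 4, 5, 6, 6, 7, 8, 8
  1, 2, 3, 4, 5, 6, 7, 7, 8, 9, 9
  1, 2, 3, 4, 5, 6, 7, 8, 9, 10, 10
  1, 2, 3, 4, 5, 6, 7, 8, 9, 10, 11

reading off 1-entries of Δ²R: w = (3, 9, 10, 6, 7, 1, 5, 2, 4, 8, 11).

5 SE-corners of the 26-cell Rothe diagram give Ess(w):

[(3, 8, 1), (5, 2, 0), (5, 5, 1), (7, 2, 1), (7, 4, 2)]
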